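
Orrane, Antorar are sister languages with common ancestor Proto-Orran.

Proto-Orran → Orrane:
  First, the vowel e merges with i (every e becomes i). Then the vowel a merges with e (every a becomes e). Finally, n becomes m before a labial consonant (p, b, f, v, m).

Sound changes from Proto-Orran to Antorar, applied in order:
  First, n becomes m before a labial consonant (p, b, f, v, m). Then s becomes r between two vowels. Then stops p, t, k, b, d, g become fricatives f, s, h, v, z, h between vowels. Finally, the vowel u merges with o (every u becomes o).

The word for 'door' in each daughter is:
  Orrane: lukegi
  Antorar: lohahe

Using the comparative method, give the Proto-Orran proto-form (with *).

Position 6: Orrane has i, Antorar has e. Antorar preserves e here (none of its changes turn any other segment into e), so the proto-segment is *e.
Position 4: Orrane has e, Antorar has a. Antorar preserves a here (none of its changes turn any other segment into a), so the proto-segment is *a.
Position 3: Orrane has k, Antorar has h. Orrane preserves k here (none of its changes turn any other segment into k), so the proto-segment is *k.
Continuing position by position gives *lukage; check it forward:
Orrane: start from *lukage.
  rule 1 (vowel merger): lukage → lukagi
  rule 2 (vowel merger): lukagi → lukegi
  rule 3: no change — lukegi
  ⇒ Orrane lukegi
Antorar: *lukage
  lukage (rule 1 does not apply)
  lukage (rule 2 does not apply)
  lukage → luhahe   [intervocalic lenition]
  luhahe → lohahe   [vowel merger]
  giving Antorar lohahe.
Only *lukage yields all of Orrane lukegi, Antorar lohahe.

*lukage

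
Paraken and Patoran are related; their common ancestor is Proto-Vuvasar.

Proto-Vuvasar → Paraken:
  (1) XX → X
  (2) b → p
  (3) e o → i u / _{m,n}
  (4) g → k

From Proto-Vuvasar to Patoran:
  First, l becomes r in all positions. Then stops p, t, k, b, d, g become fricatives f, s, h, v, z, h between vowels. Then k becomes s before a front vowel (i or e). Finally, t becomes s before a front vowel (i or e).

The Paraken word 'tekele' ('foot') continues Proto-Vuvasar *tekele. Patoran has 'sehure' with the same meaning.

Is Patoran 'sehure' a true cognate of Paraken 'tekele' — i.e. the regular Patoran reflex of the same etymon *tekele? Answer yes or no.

Derive the expected Patoran reflex of *tekele:
Patoran: *tekele > tekere > tehere > sehere  (by unconditioned shift, intervocalic lenition, palatalisation)
The regular Patoran reflex would be 'sehere', but the attested form is 'sehure'. The correspondence is irregular, so they are not cognates (the Patoran form has a different source).

no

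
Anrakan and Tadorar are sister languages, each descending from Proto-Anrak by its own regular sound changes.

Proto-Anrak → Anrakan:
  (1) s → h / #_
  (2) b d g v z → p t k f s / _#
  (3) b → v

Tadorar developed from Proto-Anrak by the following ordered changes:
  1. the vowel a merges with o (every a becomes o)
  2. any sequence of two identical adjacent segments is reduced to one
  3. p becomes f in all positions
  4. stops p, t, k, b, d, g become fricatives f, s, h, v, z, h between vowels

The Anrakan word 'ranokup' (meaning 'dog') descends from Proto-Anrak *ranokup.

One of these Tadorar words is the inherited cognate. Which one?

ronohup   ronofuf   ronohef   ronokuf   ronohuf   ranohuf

Tadorar: *ranokup
  ranokup → ronokup   [vowel merger]
  ronokup (rule 2 does not apply)
  ronokup → ronokuf   [unconditioned shift]
  ronokuf → ronohuf   [intervocalic lenition]
  giving Tadorar ronohuf.

ronohuf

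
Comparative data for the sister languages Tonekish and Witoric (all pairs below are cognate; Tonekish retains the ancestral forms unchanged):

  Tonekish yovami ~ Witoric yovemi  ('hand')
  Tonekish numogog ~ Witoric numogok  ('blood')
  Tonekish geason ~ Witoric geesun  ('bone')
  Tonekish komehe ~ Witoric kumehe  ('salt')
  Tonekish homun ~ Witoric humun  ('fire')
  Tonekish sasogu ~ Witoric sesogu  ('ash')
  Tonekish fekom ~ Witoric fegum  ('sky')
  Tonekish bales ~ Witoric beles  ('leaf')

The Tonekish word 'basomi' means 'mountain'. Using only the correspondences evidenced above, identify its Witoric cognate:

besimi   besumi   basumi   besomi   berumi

besumi

sasogu ~ sesogu, bales ~ beles — Tonekish a corresponds to Witoric e after a consonant, before a consonant other than r, m, n, p, b, f, v.
komehe ~ kumehe, homun ~ humun — Tonekish o corresponds to Witoric u after a consonant, before a nasal.
Applying these to Tonekish 'basomi':
  basomi → besomi   (a→e after a consonant, before a consonant other than r, m, n, p, b, f, v)
  besomi → besumi   (o→u after a consonant, before a nasal)
So the Witoric cognate is 'besumi'.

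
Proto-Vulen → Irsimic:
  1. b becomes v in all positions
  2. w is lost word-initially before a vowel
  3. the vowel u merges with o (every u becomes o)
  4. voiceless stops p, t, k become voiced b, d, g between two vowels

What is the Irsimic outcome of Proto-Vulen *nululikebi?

Irsimic: start from *nululikebi.
  rule 1 (unconditioned shift): nululikebi → nululikevi
  rule 2: no change — nululikevi
  rule 3 (vowel merger): nululikevi → nololikevi
  rule 4 (intervocalic voicing): nololikevi → nololigevi
  ⇒ Irsimic nololigevi

nololigevi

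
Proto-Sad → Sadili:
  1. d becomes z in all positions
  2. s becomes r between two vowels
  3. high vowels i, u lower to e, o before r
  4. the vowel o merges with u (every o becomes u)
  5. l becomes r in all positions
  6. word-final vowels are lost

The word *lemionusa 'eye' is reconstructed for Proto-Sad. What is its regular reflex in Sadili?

Sadili: start from *lemionusa.
  rule 1: no change — lemionusa
  rule 2 (rhotacism): lemionusa → lemionura
  rule 3 (pre-rhotic lowering): lemionura → lemionora
  rule 4 (vowel merger): lemionora → lemiunura
  rule 5 (unconditioned shift): lemiunura → remiunura
  rule 6 (apocope): remiunura → remiunur
  ⇒ Sadili remiunur

remiunur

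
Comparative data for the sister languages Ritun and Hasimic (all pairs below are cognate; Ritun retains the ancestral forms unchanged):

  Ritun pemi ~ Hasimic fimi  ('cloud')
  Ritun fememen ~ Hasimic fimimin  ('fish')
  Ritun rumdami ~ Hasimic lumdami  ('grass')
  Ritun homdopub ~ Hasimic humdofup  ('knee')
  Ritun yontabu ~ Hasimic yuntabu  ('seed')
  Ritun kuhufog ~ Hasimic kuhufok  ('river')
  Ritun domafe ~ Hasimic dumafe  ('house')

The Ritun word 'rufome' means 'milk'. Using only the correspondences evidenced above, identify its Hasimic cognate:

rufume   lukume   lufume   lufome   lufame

lufume

rumdami ~ lumdami — Ritun r corresponds to Hasimic l word-initially before a back vowel.
homdopub ~ humdofup, domafe ~ dumafe — Ritun o corresponds to Hasimic u after a consonant, before a nasal.
Applying these to Ritun 'rufome':
  rufome → lufome   (r→l word-initially before a back vowel)
  lufome → lufume   (o→u after a consonant, before a nasal)
So the Hasimic cognate is 'lufume'.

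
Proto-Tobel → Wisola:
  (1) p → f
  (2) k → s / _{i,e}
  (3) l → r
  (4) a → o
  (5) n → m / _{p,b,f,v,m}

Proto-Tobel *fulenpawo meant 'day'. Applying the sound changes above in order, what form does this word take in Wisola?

furemfowo

Wisola: start from *fulenpawo.
  rule 1 (unconditioned shift): fulenpawo → fulenfawo
  rule 2: no change — fulenfawo
  rule 3 (unconditioned shift): fulenfawo → furenfawo
  rule 4 (vowel merger): furenfawo → furenfowo
  rule 5 (nasal place assimilation): furenfowo → furemfowo
  ⇒ Wisola furemfowo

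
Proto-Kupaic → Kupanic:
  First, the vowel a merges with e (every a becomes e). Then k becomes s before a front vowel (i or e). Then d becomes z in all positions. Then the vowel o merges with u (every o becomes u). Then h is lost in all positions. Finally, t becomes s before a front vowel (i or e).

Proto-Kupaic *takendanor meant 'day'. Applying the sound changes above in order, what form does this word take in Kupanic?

Kupanic: *takendanor > tekendenor > tesendenor > tesenzenor > tesenzenur > sesenzenur  (by vowel merger, palatalisation, unconditioned shift, vowel merger, palatalisation)

sesenzenur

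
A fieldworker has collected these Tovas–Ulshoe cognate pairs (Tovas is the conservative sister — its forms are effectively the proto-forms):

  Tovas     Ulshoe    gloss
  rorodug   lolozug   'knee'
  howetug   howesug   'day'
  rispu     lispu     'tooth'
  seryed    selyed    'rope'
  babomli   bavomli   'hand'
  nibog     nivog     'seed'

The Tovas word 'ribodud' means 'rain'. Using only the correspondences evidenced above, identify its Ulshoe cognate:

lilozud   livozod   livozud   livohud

livozud

rispu ~ lispu — Tovas r corresponds to Ulshoe l word-initially before a front vowel.
babomli ~ bavomli, nibog ~ nivog — Tovas b corresponds to Ulshoe v between vowels (before a back vowel).
rorodug ~ lolozug — Tovas d corresponds to Ulshoe z between vowels (before a back vowel).
Applying these to Tovas 'ribodud':
  ribodud → libodud   (r→l word-initially before a front vowel)
  libodud → livodud   (b→v between vowels (before a back vowel))
  livodud → livozud   (d→z between vowels (before a back vowel))
So the Ulshoe cognate is 'livozud'.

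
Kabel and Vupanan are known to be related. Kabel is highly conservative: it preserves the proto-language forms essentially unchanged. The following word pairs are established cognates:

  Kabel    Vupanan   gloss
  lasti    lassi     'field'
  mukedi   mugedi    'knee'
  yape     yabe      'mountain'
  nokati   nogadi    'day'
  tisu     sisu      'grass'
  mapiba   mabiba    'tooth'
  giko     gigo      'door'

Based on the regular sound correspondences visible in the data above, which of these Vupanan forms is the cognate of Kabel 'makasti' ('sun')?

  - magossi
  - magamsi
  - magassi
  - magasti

nokati ~ nogadi — Kabel k corresponds to Vupanan g between vowels (before a back vowel).
lasti ~ lassi — Kabel t corresponds to Vupanan s after a consonant, before a front vowel.
Applying these to Kabel 'makasti':
  makasti → magasti   (k→g between vowels (before a back vowel))
  magasti → magassi   (t→s after a consonant, before a front vowel)
So the Vupanan cognate is 'magassi'.

magassi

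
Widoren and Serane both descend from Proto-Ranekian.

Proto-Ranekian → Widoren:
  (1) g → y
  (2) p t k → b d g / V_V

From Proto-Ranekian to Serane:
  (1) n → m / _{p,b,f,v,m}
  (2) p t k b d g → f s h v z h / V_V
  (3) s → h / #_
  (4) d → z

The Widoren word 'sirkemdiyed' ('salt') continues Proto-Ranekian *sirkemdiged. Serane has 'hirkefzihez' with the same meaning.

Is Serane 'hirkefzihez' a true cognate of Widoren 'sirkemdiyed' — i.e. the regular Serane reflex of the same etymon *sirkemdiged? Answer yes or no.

no

Derive the expected Serane reflex of *sirkemdiged:
Serane: *sirkemdiged > sirkemdihed > hirkemdihed > hirkemzihez  (by intervocalic lenition, debuccalisation, unconditioned shift)
The regular Serane reflex would be 'hirkemzihez', but the attested form is 'hirkefzihez'. The correspondence is irregular, so they are not cognates (the Serane form has a different source).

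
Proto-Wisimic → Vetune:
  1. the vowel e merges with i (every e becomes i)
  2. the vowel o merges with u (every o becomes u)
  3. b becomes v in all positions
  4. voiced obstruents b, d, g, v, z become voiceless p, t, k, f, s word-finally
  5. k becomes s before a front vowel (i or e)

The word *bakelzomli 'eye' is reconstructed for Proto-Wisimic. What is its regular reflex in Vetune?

Vetune: *bakelzomli
  bakelzomli → bakilzomli   [vowel merger]
  bakilzomli → bakilzumli   [vowel merger]
  bakilzumli → vakilzumli   [unconditioned shift]
  vakilzumli (rule 4 does not apply)
  vakilzumli → vasilzumli   [palatalisation]
  giving Vetune vasilzumli.

vasilzumli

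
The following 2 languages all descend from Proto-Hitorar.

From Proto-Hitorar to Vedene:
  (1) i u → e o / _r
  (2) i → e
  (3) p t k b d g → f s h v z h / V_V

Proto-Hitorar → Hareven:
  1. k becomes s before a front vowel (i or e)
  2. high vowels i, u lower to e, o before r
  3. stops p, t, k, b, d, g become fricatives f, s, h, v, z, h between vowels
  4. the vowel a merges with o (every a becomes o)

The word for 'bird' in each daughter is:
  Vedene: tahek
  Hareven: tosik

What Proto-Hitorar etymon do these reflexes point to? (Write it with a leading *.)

Position 4: Vedene has e, Hareven has i. Hareven preserves i here (none of its changes turn any other segment into i), so the proto-segment is *i.
Position 3: Vedene has h, Hareven has s. Taking the neighbouring segments as reconstructed: Vedene h could go back to *k or *g or *h; Hareven s could go back to *t or *k or *s — the one source consistent with every daughter is *k.
This points to *takik. Verify forward in each daughter:
Vedene: start from *takik.
  rule 1: no change — takik
  rule 2 (vowel merger): takik → takek
  rule 3 (intervocalic lenition): takek → tahek
  ⇒ Vedene tahek
Hareven: start from *takik.
  rule 1 (palatalisation): takik → tasik
  rule 2: no change — tasik
  rule 3: no change — tasik
  rule 4 (vowel merger): tasik → tosik
  ⇒ Hareven tosik
Only *takik yields all of Vedene tahek, Hareven tosik.

*takik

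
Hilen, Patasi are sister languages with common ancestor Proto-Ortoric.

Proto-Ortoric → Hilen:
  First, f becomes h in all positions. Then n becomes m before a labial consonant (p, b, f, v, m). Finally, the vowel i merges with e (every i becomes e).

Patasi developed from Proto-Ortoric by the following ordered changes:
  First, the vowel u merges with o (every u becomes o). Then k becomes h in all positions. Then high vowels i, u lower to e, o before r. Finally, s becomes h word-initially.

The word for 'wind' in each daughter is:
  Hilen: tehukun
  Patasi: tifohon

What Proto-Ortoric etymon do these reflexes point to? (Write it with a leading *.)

*tifukun

Position 2: Hilen has e, Patasi has i. Patasi preserves i here (none of its changes turn any other segment into i), so the proto-segment is *i.
Position 5: Hilen has k, Patasi has h. Hilen preserves k here (none of its changes turn any other segment into k), so the proto-segment is *k.
Position 4: Hilen has u, Patasi has o. Hilen preserves u here (none of its changes turn any other segment into u), so the proto-segment is *u.
This points to *tifukun. Verify forward in each daughter:
Hilen: *tifukun > tihukun > tehukun  (by unconditioned shift, vowel merger)
Patasi: *tifukun > tifokon > tifohon  (by vowel merger, unconditioned shift)
*tifukun is the unique common source.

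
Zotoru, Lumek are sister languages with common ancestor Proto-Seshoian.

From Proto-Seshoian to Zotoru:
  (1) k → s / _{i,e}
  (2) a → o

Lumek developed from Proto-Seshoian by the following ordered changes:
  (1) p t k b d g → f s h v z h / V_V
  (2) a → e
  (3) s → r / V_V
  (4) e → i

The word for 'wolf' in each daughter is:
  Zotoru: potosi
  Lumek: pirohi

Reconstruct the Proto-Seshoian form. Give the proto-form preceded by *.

Position 2: Zotoru has o, Lumek has i. Taking the neighbouring segments as reconstructed: Zotoru o could go back to *a or *o; Lumek i could go back to *a or *e or *i — the one source consistent with every daughter is *a.
Position 3: Zotoru has t, Lumek has r. Zotoru preserves t here (none of its changes turn any other segment into t), so the proto-segment is *t.
This points to *patoki. Verify forward in each daughter:
Zotoru: *patoki > patosi > potosi  (by palatalisation, vowel merger)
Lumek: start from *patoki.
  rule 1 (intervocalic lenition): patoki → pasohi
  rule 2 (vowel merger): pasohi → pesohi
  rule 3 (rhotacism): pesohi → perohi
  rule 4 (vowel merger): perohi → pirohi
  ⇒ Lumek pirohi
No other proto-form is consistent with every reflex, so the reconstruction is *patoki.

*patoki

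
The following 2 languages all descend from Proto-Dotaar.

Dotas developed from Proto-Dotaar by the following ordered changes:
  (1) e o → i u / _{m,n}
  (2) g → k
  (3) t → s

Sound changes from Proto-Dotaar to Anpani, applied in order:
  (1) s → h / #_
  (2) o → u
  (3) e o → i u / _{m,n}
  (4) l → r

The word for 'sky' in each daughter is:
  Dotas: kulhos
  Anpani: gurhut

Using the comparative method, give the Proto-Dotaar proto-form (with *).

*gulhot

Position 5: Dotas has o, Anpani has u. Dotas preserves o here (none of its changes turn any other segment into o), so the proto-segment is *o.
Position 3: Dotas has l, Anpani has r. Dotas preserves l here (none of its changes turn any other segment into l), so the proto-segment is *l.
Verify the candidate proto-form against each daughter:
Dotas: *gulhot
  gulhot (rule 1 does not apply)
  gulhot → kulhot   [unconditioned shift]
  kulhot → kulhos   [unconditioned shift]
  giving Dotas kulhos.
Anpani: *gulhot > gulhut > gurhut  (by vowel merger, unconditioned shift)
*gulhot is the unique common source.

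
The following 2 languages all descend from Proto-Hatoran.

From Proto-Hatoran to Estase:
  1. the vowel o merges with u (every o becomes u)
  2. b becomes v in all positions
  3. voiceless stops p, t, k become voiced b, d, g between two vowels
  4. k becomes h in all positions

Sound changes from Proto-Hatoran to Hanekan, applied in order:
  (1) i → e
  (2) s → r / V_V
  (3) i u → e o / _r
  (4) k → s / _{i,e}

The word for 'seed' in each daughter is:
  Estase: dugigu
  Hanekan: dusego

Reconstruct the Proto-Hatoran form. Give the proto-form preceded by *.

Position 4: Estase has i, Hanekan has e. Estase preserves i here (none of its changes turn any other segment into i), so the proto-segment is *i.
Position 6: Estase has u, Hanekan has o. Taking the neighbouring segments as reconstructed: Estase u could go back to *o or *u; Hanekan o can only go back to *o — the one source consistent with every daughter is *o.
Continuing position by position gives *dukigo; check it forward:
Estase: *dukigo
  dukigo → dukigu   [vowel merger]
  dukigu (rule 2 does not apply)
  dukigu → dugigu   [intervocalic voicing]
  dugigu (rule 4 does not apply)
  giving Estase dugigu.
Hanekan: start from *dukigo.
  rule 1 (vowel merger): dukigo → dukego
  rule 2: no change — dukego
  rule 3: no change — dukego
  rule 4 (palatalisation): dukego → dusego
  ⇒ Hanekan dusego
Only *dukigo yields all of Estase dugigu, Hanekan dusego.

*dukigo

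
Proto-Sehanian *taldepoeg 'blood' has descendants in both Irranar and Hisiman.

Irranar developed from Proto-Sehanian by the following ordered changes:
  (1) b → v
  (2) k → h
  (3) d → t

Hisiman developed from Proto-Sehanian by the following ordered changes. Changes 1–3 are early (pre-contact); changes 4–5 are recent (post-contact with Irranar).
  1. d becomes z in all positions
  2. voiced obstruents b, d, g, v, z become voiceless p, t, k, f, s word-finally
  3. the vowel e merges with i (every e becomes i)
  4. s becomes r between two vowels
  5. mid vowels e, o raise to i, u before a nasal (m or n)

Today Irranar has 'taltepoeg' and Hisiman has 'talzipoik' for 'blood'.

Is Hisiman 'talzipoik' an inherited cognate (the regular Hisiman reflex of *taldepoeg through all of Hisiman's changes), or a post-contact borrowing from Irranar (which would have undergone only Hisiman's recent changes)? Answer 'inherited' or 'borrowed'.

inherited

If inherited, *taldepoeg would pass through all of Hisiman's changes:
Hisiman: *taldepoeg > talzepoeg > talzepoek > talzipoik  (by unconditioned shift, final devoicing, vowel merger)
If borrowed from Irranar 'taltepoeg' after the early changes, it would undergo only the recent ones:
  rule 4 (rhotacism): no change (taltepoeg)
  rule 5 (pre-nasal raising): no change (taltepoeg)
  ⇒ as a loan: taltepoeg
Hisiman 'talzipoik' matches the inherited outcome exactly, so it is an inherited cognate, not a loan.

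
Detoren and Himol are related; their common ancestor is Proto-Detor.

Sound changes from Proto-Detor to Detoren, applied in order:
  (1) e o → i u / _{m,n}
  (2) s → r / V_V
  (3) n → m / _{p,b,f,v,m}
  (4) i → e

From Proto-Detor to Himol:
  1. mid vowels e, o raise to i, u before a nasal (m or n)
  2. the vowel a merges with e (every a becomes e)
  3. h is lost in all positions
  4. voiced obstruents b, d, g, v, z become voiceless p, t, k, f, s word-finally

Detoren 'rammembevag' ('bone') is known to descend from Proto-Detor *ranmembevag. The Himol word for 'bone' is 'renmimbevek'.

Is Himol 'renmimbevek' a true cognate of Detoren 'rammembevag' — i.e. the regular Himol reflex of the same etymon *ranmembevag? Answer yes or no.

Derive the expected Himol reflex of *ranmembevag:
Himol: start from *ranmembevag.
  rule 1 (pre-nasal raising): ranmembevag → ranmimbevag
  rule 2 (vowel merger): ranmimbevag → renmimbeveg
  rule 3: no change — renmimbeveg
  rule 4 (final devoicing): renmimbeveg → renmimbevek
  ⇒ Himol renmimbevek
Himol 'renmimbevek' matches the regular reflex exactly, so the pair is cognate.

yes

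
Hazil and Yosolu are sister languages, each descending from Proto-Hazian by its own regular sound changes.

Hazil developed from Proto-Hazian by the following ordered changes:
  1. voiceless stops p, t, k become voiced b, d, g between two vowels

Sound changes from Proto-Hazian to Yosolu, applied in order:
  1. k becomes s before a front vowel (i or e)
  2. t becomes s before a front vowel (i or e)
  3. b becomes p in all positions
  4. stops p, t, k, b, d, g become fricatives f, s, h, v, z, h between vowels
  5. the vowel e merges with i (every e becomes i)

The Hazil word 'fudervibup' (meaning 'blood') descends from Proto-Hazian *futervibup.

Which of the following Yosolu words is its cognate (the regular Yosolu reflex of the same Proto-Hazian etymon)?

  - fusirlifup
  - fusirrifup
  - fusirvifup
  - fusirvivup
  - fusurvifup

Yosolu: start from *futervibup.
  rule 1: no change — futervibup
  rule 2 (palatalisation): futervibup → fuservibup
  rule 3 (unconditioned shift): fuservibup → fuservipup
  rule 4 (intervocalic lenition): fuservipup → fuservifup
  rule 5 (vowel merger): fuservifup → fusirvifup
  ⇒ Yosolu fusirvifup
Among the options, 'fusirvifup' alone shows every Yosolu change applied in order.

fusirvifup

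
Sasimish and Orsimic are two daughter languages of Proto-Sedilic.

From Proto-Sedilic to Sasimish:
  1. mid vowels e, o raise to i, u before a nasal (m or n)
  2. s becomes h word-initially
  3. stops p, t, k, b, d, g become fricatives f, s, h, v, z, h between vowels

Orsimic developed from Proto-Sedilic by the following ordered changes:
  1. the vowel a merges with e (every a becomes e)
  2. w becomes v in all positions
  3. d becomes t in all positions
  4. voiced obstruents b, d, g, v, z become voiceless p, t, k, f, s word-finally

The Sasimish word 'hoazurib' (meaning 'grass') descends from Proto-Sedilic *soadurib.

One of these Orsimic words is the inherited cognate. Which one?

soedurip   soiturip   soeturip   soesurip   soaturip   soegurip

Orsimic: *soadurib > soedurib > soeturib > soeturip  (by vowel merger, unconditioned shift, final devoicing)

soeturip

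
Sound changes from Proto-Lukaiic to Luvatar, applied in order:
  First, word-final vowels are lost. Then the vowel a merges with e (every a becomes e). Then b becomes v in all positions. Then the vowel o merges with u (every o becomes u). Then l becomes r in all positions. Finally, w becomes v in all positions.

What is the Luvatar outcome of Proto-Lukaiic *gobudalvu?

Luvatar: start from *gobudalvu.
  rule 1 (apocope): gobudalvu → gobudalv
  rule 2 (vowel merger): gobudalv → gobudelv
  rule 3 (unconditioned shift): gobudelv → govudelv
  rule 4 (vowel merger): govudelv → guvudelv
  rule 5 (unconditioned shift): guvudelv → guvuderv
  rule 6: no change — guvuderv
  ⇒ Luvatar guvuderv

guvuderv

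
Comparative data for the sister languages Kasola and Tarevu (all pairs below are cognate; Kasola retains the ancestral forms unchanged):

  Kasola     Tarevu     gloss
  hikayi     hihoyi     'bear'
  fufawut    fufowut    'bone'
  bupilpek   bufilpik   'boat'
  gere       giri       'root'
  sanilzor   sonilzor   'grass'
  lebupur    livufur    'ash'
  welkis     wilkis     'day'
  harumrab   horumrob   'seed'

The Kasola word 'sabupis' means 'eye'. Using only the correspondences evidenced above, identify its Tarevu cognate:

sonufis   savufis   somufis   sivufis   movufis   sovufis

sovufis

harumrab ~ horumrob — Kasola a corresponds to Tarevu o after a consonant, before a labial obstruent.
lebupur ~ livufur — Kasola b corresponds to Tarevu v between vowels (before a back vowel).
bupilpek ~ bufilpik — Kasola p corresponds to Tarevu f between vowels (before a front vowel).
Applying these to Kasola 'sabupis':
  sabupis → sobupis   (a→o after a consonant, before a labial obstruent)
  sobupis → sovupis   (b→v between vowels (before a back vowel))
  sovupis → sovufis   (p→f between vowels (before a front vowel))
So the Tarevu cognate is 'sovufis'.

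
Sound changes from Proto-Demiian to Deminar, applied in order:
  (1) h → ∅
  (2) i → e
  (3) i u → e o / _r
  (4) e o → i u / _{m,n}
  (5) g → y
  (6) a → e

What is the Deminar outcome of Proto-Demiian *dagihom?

deyeum

Deminar: start from *dagihom.
  rule 1 (h-loss): dagihom → dagiom
  rule 2 (vowel merger): dagiom → dageom
  rule 3: no change — dageom
  rule 4 (pre-nasal raising): dageom → dageum
  rule 5 (unconditioned shift): dageum → dayeum
  rule 6 (vowel merger): dayeum → deyeum
  ⇒ Deminar deyeum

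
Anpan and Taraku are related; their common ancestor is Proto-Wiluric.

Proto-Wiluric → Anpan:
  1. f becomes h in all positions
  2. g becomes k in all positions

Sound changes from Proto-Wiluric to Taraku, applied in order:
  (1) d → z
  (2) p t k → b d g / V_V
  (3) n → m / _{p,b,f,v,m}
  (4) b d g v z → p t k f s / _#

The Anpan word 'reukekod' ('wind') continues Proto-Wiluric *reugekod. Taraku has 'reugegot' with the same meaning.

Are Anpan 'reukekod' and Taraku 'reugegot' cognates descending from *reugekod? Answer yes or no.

Derive the expected Taraku reflex of *reugekod:
Taraku: *reugekod > reugekoz > reugegoz > reugegos  (by unconditioned shift, intervocalic voicing, final devoicing)
The regular Taraku reflex would be 'reugegos', but the attested form is 'reugegot'. The correspondence is irregular, so they are not cognates (the Taraku form has a different source).

no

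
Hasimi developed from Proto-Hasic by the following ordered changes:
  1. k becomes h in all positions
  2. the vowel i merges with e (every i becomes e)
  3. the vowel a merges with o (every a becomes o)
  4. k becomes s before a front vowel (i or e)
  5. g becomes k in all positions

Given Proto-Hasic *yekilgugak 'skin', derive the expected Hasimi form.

yehelkukoh

Hasimi: *yekilgugak
  yekilgugak → yehilgugah   [unconditioned shift]
  yehilgugah → yehelgugah   [vowel merger]
  yehelgugah → yehelgugoh   [vowel merger]
  yehelgugoh (rule 4 does not apply)
  yehelgugoh → yehelkukoh   [unconditioned shift]
  giving Hasimi yehelkukoh.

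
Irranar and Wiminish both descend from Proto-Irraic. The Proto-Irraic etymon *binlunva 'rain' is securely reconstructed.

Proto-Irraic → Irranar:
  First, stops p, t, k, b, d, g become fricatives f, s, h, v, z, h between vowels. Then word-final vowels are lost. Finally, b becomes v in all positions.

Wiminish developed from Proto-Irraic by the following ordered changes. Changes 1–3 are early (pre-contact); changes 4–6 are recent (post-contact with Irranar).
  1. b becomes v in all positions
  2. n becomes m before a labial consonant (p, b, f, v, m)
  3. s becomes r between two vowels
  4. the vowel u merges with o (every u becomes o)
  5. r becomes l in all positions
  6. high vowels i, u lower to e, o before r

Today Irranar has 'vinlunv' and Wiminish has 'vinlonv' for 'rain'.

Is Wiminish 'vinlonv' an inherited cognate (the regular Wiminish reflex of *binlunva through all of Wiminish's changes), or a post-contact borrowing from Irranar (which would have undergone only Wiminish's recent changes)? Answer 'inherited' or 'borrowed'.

If inherited, *binlunva would pass through all of Wiminish's changes:
Wiminish: *binlunva
  binlunva → vinlunva   [unconditioned shift]
  vinlunva → vinlumva   [nasal place assimilation]
  vinlumva (rule 3 does not apply)
  vinlumva → vinlomva   [vowel merger]
  vinlomva (rule 5 does not apply)
  vinlomva (rule 6 does not apply)
  giving Wiminish vinlomva.
If borrowed from Irranar 'vinlunv' after the early changes, it would undergo only the recent ones:
  rule 4 (vowel merger): vinlunv → vinlonv
  rule 5 (unconditioned shift): no change (vinlonv)
  rule 6 (pre-rhotic lowering): no change (vinlonv)
  ⇒ as a loan: vinlonv
Wiminish 'vinlonv' matches the loan outcome 'vinlonv', not the inherited 'vinlomva' — it skipped the early Wiminish changes, so it was borrowed from Irranar.

borrowed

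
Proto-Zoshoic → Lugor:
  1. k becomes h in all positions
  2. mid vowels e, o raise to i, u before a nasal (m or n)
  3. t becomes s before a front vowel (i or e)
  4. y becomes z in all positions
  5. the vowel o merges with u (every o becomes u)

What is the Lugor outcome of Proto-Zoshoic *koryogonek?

Lugor: start from *koryogonek.
  rule 1 (unconditioned shift): koryogonek → horyogoneh
  rule 2 (pre-nasal raising): horyogoneh → horyoguneh
  rule 3: no change — horyoguneh
  rule 4 (unconditioned shift): horyoguneh → horzoguneh
  rule 5 (vowel merger): horzoguneh → hurzuguneh
  ⇒ Lugor hurzuguneh

hurzuguneh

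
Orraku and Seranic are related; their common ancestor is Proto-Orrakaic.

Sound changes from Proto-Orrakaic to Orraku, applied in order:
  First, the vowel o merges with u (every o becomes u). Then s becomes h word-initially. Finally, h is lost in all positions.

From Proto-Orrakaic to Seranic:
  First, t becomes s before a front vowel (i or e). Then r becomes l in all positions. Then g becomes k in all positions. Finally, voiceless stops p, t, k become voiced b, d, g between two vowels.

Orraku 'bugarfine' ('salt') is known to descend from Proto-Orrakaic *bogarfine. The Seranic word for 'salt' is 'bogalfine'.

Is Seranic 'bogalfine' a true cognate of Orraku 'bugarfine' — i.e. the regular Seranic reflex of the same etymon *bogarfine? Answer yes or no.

Derive the expected Seranic reflex of *bogarfine:
Seranic: *bogarfine > bogalfine > bokalfine > bogalfine  (by unconditioned shift, unconditioned shift, intervocalic voicing)
Seranic 'bogalfine' matches the regular reflex exactly, so the pair is cognate.

yes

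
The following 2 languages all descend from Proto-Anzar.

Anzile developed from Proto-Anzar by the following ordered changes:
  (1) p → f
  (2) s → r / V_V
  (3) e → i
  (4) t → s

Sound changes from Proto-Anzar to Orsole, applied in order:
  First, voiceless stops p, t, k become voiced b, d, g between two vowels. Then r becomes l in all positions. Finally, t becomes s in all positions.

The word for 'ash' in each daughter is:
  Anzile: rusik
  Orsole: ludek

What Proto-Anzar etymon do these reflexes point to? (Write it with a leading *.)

*rutek

Position 3: Anzile has s, Orsole has d. Taking the neighbouring segments as reconstructed: Anzile s can only go back to *t; Orsole d could go back to *t or *d — the one source consistent with every daughter is *t.
Position 1: Anzile has r, Orsole has l. Taking the neighbouring segments as reconstructed: Anzile r can only go back to *r; Orsole l could go back to *l or *r — the one source consistent with every daughter is *r.
Position 4: Anzile has i, Orsole has e. Orsole preserves e here (none of its changes turn any other segment into e), so the proto-segment is *e.
This points to *rutek. Verify forward in each daughter:
Anzile: *rutek > rutik > rusik  (by vowel merger, unconditioned shift)
Orsole: *rutek > rudek > ludek  (by intervocalic voicing, unconditioned shift)
No other proto-form is consistent with every reflex, so the reconstruction is *rutek.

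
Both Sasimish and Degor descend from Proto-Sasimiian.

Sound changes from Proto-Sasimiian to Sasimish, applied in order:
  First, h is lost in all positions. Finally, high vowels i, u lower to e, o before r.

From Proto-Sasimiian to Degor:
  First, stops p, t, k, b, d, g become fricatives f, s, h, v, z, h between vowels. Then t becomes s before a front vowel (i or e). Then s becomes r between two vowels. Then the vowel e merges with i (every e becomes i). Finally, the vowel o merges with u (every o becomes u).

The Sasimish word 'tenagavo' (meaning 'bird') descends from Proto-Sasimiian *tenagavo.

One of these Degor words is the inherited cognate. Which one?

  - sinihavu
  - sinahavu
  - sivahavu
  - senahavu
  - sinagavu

sinahavu

Degor: start from *tenagavo.
  rule 1 (intervocalic lenition): tenagavo → tenahavo
  rule 2 (palatalisation): tenahavo → senahavo
  rule 3: no change — senahavo
  rule 4 (vowel merger): senahavo → sinahavo
  rule 5 (vowel merger): sinahavo → sinahavu
  ⇒ Degor sinahavu
Among the options, 'sinahavu' alone shows every Degor change applied in order.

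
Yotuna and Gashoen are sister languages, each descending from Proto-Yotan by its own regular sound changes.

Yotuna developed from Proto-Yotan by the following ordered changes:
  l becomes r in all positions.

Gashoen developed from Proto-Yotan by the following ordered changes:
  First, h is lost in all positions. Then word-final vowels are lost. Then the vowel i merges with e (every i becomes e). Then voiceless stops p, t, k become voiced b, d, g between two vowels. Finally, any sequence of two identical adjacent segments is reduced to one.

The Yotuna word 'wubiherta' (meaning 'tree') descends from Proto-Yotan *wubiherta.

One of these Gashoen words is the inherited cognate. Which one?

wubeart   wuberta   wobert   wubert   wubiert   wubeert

Gashoen: *wubiherta
  wubiherta → wubierta   [h-loss]
  wubierta → wubiert   [apocope]
  wubiert → wubeert   [vowel merger]
  wubeert (rule 4 does not apply)
  wubeert → wubert   [degemination]
  giving Gashoen wubert.
The other candidates each miss or misapply at least one Gashoen change.

wubert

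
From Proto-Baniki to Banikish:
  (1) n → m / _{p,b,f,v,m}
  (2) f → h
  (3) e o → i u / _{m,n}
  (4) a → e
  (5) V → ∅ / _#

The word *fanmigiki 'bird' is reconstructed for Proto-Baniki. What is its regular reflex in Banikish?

hemmigik

Banikish: start from *fanmigiki.
  rule 1 (nasal place assimilation): fanmigiki → fammigiki
  rule 2 (unconditioned shift): fammigiki → hammigiki
  rule 3: no change — hammigiki
  rule 4 (vowel merger): hammigiki → hemmigiki
  rule 5 (apocope): hemmigiki → hemmigik
  ⇒ Banikish hemmigik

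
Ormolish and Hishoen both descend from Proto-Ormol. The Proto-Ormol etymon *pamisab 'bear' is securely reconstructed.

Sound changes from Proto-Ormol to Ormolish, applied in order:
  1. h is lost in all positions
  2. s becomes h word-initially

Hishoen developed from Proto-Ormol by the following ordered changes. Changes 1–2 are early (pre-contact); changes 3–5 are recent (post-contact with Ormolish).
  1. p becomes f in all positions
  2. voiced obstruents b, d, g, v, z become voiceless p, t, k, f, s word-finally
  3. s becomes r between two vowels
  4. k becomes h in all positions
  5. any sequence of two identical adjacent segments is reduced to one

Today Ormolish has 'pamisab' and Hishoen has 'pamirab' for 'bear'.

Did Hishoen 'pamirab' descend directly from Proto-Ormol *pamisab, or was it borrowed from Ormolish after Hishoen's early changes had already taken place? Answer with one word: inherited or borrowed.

If inherited, *pamisab would pass through all of Hishoen's changes:
Hishoen: *pamisab > famisab > famisap > famirap  (by unconditioned shift, final devoicing, rhotacism)
If borrowed from Ormolish 'pamisab' after the early changes, it would undergo only the recent ones:
  rule 3 (rhotacism): pamisab → pamirab
  rule 4 (unconditioned shift): no change (pamirab)
  rule 5 (degemination): no change (pamirab)
  ⇒ as a loan: pamirab
Hishoen 'pamirab' matches the loan outcome 'pamirab', not the inherited 'famirap' — it skipped the early Hishoen changes, so it was borrowed from Ormolish.

borrowed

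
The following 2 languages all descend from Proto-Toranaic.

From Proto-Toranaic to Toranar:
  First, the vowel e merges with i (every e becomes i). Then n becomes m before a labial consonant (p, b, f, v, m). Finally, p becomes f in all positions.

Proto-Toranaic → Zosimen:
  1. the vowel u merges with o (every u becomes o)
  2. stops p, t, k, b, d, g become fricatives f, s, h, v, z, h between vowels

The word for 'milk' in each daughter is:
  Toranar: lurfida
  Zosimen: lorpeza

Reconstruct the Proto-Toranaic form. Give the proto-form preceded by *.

Position 5: Toranar has i, Zosimen has e. Zosimen preserves e here (none of its changes turn any other segment into e), so the proto-segment is *e.
Position 6: Toranar has d, Zosimen has z. Toranar preserves d here (none of its changes turn any other segment into d), so the proto-segment is *d.
Position 2: Toranar has u, Zosimen has o. Toranar preserves u here (none of its changes turn any other segment into u), so the proto-segment is *u.
Continuing position by position gives *lurpeda; check it forward:
Toranar: *lurpeda
  lurpeda → lurpida   [vowel merger]
  lurpida (rule 2 does not apply)
  lurpida → lurfida   [unconditioned shift]
  giving Toranar lurfida.
Zosimen: *lurpeda
  lurpeda → lorpeda   [vowel merger]
  lorpeda → lorpeza   [intervocalic lenition]
  giving Zosimen lorpeza.
Only *lurpeda yields all of Toranar lurfida, Zosimen lorpeza.

*lurpeda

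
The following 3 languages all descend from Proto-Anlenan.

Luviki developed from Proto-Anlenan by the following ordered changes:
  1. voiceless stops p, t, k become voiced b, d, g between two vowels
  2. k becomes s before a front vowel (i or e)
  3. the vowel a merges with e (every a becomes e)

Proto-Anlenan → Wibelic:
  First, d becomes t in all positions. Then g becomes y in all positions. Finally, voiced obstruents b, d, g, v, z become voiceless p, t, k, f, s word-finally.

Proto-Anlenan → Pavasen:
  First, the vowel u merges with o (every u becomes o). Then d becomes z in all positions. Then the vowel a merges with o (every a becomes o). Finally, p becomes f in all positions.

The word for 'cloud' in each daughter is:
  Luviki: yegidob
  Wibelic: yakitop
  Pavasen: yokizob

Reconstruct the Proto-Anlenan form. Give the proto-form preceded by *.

Position 2: Luviki has e, Wibelic has a, Pavasen has o. Wibelic preserves a here (none of its changes turn any other segment into a), so the proto-segment is *a.
Position 7: Luviki has b, Wibelic has p, Pavasen has b. Pavasen preserves b here (none of its changes turn any other segment into b), so the proto-segment is *b.
Position 5: Luviki has d, Wibelic has t, Pavasen has z. Taking the neighbouring segments as reconstructed: Luviki d could go back to *t or *d; Wibelic t could go back to *t or *d; Pavasen z could go back to *d or *z — the one source consistent with every daughter is *d.
Continuing position by position gives *yakidob; check it forward:
Luviki: start from *yakidob.
  rule 1 (intervocalic voicing): yakidob → yagidob
  rule 2: no change — yagidob
  rule 3 (vowel merger): yagidob → yegidob
  ⇒ Luviki yegidob
Wibelic: *yakidob > yakitob > yakitop  (by unconditioned shift, final devoicing)
Pavasen: *yakidob > yakizob > yokizob  (by unconditioned shift, vowel merger)
Only *yakidob yields all of Luviki yegidob, Wibelic yakitop, Pavasen yokizob.

*yakidob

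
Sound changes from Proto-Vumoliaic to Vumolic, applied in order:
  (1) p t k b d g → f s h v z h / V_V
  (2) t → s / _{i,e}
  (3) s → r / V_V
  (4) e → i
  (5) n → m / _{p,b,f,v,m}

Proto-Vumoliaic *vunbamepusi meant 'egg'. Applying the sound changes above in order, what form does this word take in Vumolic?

Vumolic: start from *vunbamepusi.
  rule 1 (intervocalic lenition): vunbamepusi → vunbamefusi
  rule 2: no change — vunbamefusi
  rule 3 (rhotacism): vunbamefusi → vunbamefuri
  rule 4 (vowel merger): vunbamefuri → vunbamifuri
  rule 5 (nasal place assimilation): vunbamifuri → vumbamifuri
  ⇒ Vumolic vumbamifuri

vumbamifuri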